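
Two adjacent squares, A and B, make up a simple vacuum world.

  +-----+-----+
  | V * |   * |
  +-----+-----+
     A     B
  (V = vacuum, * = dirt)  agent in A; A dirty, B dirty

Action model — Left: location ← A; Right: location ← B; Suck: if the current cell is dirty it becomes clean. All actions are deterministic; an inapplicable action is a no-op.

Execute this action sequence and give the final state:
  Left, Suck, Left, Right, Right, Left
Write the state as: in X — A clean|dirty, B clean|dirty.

in A — A clean, B dirty

step 1/6 (Left): in A — A dirty, B dirty
step 2/6 (Suck): in A — A clean, B dirty
step 3/6 (Left): in A — A clean, B dirty
step 4/6 (Right): in B — A clean, B dirty
step 5/6 (Right): in B — A clean, B dirty
step 6/6 (Left): in A — A clean, B dirty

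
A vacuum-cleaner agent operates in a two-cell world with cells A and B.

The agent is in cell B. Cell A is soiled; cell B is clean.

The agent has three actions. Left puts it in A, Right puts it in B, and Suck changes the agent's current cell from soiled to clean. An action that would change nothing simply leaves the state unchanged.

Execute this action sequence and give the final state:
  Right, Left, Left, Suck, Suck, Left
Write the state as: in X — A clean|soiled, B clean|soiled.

1. Right → in B — A soiled, B clean
2. Left → in A — A soiled, B clean
3. Left → in A — A soiled, B clean
4. Suck → in A — A clean, B clean
5. Suck → in A — A clean, B clean
6. Left → in A — A clean, B clean

in A — A clean, B clean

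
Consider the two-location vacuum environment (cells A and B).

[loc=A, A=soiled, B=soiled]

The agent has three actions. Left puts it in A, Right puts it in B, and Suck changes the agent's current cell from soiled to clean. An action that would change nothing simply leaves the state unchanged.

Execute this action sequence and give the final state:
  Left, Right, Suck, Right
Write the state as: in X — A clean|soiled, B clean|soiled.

in B — A soiled, B clean

1) do Left; now in A — A soiled, B soiled
2) do Right; now in B — A soiled, B soiled
3) do Suck; now in B — A soiled, B clean
4) do Right; now in B — A soiled, B clean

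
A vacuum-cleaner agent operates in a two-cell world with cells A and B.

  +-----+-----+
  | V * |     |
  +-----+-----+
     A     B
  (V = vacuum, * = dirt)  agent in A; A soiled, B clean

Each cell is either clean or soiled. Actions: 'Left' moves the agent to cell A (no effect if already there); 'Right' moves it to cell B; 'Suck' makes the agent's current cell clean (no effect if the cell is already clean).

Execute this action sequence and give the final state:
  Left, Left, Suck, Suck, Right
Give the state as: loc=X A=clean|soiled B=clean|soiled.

loc=B A=clean B=clean

Left (#1): loc=A A=soiled B=clean
Left (#2): loc=A A=soiled B=clean
Suck (#3): loc=A A=clean B=clean
Suck (#4): loc=A A=clean B=clean
Right (#5): loc=B A=clean B=clean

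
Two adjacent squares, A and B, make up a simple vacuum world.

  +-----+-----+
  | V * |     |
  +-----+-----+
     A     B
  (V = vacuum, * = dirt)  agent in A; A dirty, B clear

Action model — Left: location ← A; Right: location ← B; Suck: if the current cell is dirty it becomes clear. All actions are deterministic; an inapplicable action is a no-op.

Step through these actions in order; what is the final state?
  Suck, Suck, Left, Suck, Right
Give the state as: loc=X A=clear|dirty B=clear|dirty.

1. Suck → loc=A A=clear B=clear
2. Suck → loc=A A=clear B=clear
3. Left → loc=A A=clear B=clear
4. Suck → loc=A A=clear B=clear
5. Right → loc=B A=clear B=clear

loc=B A=clear B=clear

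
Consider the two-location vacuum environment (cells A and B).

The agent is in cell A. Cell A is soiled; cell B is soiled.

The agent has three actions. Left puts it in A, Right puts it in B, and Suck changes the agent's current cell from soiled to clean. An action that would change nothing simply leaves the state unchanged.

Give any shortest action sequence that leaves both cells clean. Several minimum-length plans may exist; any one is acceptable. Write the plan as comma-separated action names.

Suck, Right, Suck

t=1 Suck ⇒ in A — A clean, B soiled
t=2 Right ⇒ in B — A clean, B soiled
t=3 Suck ⇒ in B — A clean, B clean
min 3: Suck A + move + Suck B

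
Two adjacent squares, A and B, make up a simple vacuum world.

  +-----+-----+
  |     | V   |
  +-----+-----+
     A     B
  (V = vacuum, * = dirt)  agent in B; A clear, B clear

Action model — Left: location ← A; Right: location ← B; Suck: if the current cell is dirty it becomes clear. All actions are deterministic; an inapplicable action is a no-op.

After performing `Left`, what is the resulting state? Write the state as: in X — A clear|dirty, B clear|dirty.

start: in B — A clear, B clear
Left (#1): in A — A clear, B clear

in A — A clear, B clear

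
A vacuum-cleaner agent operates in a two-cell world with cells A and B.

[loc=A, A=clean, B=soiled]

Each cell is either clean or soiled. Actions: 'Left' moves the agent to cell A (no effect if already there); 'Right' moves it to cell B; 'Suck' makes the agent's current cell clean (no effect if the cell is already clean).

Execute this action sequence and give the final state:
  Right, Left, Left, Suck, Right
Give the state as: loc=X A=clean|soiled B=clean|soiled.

step 1/5 (Right): loc=B A=clean B=soiled
step 2/5 (Left): loc=A A=clean B=soiled
step 3/5 (Left): loc=A A=clean B=soiled
step 4/5 (Suck): loc=A A=clean B=soiled
step 5/5 (Right): loc=B A=clean B=soiled

loc=B A=clean B=soiled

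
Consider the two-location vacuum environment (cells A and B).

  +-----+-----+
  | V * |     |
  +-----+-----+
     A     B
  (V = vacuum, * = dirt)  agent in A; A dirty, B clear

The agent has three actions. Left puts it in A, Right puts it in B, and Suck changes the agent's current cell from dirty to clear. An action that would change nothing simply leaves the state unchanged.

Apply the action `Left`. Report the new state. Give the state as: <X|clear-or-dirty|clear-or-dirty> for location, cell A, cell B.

<A|dirty|clear>

start: <A|dirty|clear>
1) do Left; now <A|dirty|clear>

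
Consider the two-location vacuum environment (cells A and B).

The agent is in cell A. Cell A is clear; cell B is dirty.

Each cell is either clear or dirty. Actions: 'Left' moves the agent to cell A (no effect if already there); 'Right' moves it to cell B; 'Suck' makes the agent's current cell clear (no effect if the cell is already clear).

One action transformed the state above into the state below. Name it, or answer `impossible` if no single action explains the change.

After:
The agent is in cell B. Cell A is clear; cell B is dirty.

try  Left: loc=A A=clear B=dirty
try Right: loc=B A=clear B=dirty  ← match
try  Suck: loc=A A=clear B=dirty

Right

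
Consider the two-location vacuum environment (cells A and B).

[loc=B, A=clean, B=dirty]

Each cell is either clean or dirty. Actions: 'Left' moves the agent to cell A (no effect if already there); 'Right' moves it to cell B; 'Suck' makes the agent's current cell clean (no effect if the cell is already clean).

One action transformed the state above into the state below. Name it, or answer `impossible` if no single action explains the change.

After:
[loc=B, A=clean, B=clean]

Suck

try  Left: in A — A clean, B dirty
try Right: in B — A clean, B dirty
try  Suck: in B — A clean, B clean  ← match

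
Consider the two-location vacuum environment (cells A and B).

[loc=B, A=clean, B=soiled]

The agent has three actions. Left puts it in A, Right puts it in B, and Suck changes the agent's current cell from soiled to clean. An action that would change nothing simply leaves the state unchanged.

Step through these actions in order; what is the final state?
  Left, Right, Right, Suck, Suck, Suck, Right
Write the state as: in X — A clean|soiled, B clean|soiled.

step 1/7 (Left): in A — A clean, B soiled
step 2/7 (Right): in B — A clean, B soiled
step 3/7 (Right): in B — A clean, B soiled
step 4/7 (Suck): in B — A clean, B clean
step 5/7 (Suck): in B — A clean, B clean
step 6/7 (Suck): in B — A clean, B clean
step 7/7 (Right): in B — A clean, B clean

in B — A clean, B clean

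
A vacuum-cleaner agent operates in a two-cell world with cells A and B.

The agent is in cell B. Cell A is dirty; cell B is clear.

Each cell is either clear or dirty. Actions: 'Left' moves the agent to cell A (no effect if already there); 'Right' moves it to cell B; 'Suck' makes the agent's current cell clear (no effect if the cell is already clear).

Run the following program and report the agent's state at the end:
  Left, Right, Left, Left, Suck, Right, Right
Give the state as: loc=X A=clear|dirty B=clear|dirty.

t=1 Left ⇒ loc=A A=dirty B=clear
t=2 Right ⇒ loc=B A=dirty B=clear
t=3 Left ⇒ loc=A A=dirty B=clear
t=4 Left ⇒ loc=A A=dirty B=clear
t=5 Suck ⇒ loc=A A=clear B=clear
t=6 Right ⇒ loc=B A=clear B=clear
t=7 Right ⇒ loc=B A=clear B=clear

loc=B A=clear B=clear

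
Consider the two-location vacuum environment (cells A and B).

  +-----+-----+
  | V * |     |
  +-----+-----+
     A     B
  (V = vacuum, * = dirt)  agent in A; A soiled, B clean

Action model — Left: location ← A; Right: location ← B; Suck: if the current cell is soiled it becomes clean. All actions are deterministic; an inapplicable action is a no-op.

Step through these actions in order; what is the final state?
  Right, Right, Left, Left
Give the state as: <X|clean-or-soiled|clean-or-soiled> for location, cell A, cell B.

step 1/4 (Right): <B|soiled|clean>
step 2/4 (Right): <B|soiled|clean>
step 3/4 (Left): <A|soiled|clean>
step 4/4 (Left): <A|soiled|clean>

<A|soiled|clean>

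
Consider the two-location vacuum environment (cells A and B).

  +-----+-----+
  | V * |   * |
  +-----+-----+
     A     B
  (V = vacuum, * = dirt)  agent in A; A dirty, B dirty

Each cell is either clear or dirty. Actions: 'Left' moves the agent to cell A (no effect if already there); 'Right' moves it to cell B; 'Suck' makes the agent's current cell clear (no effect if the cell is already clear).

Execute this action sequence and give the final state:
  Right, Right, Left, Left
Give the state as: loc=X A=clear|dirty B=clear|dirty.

Right (#1): loc=B A=dirty B=dirty
Right (#2): loc=B A=dirty B=dirty
Left (#3): loc=A A=dirty B=dirty
Left (#4): loc=A A=dirty B=dirty

loc=A A=dirty B=dirty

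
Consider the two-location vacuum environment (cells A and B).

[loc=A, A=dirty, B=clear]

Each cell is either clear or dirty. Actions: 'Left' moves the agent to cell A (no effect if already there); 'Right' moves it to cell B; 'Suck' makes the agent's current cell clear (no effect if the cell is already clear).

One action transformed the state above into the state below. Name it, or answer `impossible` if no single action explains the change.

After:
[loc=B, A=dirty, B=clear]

try  Left: in A — A dirty, B clear
try Right: in B — A dirty, B clear  ← match
try  Suck: in A — A clear, B clear

Right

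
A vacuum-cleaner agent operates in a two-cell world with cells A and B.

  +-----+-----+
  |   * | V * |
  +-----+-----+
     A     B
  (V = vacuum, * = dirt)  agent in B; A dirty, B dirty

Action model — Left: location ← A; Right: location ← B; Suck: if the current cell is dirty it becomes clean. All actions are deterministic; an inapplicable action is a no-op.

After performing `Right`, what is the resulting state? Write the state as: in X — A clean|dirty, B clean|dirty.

start: in B — A dirty, B dirty
1. Right → in B — A dirty, B dirty

in B — A dirty, B dirty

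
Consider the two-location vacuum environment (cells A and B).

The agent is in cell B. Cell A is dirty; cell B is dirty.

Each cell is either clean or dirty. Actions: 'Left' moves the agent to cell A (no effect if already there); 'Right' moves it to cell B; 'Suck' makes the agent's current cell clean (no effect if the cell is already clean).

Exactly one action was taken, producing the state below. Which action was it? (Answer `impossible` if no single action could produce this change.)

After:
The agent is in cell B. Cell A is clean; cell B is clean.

impossible

try  Left: loc=A A=dirty B=dirty
try Right: loc=B A=dirty B=dirty
try  Suck: loc=B A=dirty B=clean
no single action produces the after-state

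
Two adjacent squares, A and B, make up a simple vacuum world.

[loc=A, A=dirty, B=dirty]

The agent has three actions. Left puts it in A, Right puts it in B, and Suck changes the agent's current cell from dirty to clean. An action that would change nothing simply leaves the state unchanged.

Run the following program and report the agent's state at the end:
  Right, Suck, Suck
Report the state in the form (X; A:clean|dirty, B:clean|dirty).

(B; A:dirty, B:clean)

1. Right → (B; A:dirty, B:dirty)
2. Suck → (B; A:dirty, B:clean)
3. Suck → (B; A:dirty, B:clean)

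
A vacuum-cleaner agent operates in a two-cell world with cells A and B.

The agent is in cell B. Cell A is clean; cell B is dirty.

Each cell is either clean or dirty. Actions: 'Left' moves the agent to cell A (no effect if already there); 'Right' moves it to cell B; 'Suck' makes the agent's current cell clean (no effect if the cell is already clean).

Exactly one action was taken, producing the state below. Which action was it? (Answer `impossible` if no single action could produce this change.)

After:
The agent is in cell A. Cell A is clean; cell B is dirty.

try  Left: loc=A A=clean B=dirty  ← match
try Right: loc=B A=clean B=dirty
try  Suck: loc=B A=clean B=clean

Left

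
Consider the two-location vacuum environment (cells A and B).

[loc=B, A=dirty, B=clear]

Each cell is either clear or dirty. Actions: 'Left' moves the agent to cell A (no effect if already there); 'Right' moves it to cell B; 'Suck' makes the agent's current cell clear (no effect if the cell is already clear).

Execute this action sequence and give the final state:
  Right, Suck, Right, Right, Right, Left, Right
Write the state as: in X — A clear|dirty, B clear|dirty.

in B — A dirty, B clear

t=1 Right ⇒ in B — A dirty, B clear
t=2 Suck ⇒ in B — A dirty, B clear
t=3 Right ⇒ in B — A dirty, B clear
t=4 Right ⇒ in B — A dirty, B clear
t=5 Right ⇒ in B — A dirty, B clear
t=6 Left ⇒ in A — A dirty, B clear
t=7 Right ⇒ in B — A dirty, B clear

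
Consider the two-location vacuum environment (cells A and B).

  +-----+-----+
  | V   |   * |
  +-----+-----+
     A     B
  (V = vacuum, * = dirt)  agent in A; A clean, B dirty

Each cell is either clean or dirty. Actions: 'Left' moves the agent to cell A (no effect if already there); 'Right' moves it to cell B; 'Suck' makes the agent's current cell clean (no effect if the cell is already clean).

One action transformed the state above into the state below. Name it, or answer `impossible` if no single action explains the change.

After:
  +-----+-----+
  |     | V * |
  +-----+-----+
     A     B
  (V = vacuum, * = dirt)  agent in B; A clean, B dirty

try  Left: in A — A clean, B dirty
try Right: in B — A clean, B dirty  ← match
try  Suck: in A — A clean, B dirty

Right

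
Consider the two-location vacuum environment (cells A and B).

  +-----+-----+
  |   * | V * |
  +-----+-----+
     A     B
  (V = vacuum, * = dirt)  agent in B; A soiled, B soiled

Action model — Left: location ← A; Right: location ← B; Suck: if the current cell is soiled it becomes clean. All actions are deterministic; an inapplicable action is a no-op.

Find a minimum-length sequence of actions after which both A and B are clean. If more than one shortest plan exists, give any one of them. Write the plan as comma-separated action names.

Suck, Left, Suck

Suck (#1): (B; A:soiled, B:clean)
Left (#2): (A; A:soiled, B:clean)
Suck (#3): (A; A:clean, B:clean)
min 3: Suck B + move + Suck A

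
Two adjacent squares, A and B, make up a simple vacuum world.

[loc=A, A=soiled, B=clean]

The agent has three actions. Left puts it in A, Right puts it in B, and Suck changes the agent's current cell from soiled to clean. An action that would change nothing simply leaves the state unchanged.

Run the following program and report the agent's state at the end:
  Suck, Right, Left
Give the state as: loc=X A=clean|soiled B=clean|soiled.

loc=A A=clean B=clean

t=1 Suck ⇒ loc=A A=clean B=clean
t=2 Right ⇒ loc=B A=clean B=clean
t=3 Left ⇒ loc=A A=clean B=clean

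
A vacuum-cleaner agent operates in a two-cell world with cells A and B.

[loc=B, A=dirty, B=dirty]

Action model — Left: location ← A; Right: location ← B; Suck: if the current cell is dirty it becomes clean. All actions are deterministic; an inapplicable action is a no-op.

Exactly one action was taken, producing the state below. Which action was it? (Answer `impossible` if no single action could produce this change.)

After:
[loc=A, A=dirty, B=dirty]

try  Left: (A; A:dirty, B:dirty)  ← match
try Right: (B; A:dirty, B:dirty)
try  Suck: (B; A:dirty, B:clean)

Left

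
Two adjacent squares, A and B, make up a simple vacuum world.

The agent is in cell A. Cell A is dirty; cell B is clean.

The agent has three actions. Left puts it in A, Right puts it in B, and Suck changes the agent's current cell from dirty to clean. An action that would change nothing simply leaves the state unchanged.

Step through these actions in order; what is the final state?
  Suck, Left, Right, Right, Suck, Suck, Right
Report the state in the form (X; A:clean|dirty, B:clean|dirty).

(B; A:clean, B:clean)

1) do Suck; now (A; A:clean, B:clean)
2) do Left; now (A; A:clean, B:clean)
3) do Right; now (B; A:clean, B:clean)
4) do Right; now (B; A:clean, B:clean)
5) do Suck; now (B; A:clean, B:clean)
6) do Suck; now (B; A:clean, B:clean)
7) do Right; now (B; A:clean, B:clean)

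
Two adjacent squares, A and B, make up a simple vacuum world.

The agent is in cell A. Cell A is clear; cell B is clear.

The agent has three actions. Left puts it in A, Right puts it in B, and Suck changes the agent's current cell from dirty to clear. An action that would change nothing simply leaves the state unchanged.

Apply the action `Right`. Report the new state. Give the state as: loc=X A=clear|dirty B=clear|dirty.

start: loc=A A=clear B=clear
1) do Right; now loc=B A=clear B=clear

loc=B A=clear B=clear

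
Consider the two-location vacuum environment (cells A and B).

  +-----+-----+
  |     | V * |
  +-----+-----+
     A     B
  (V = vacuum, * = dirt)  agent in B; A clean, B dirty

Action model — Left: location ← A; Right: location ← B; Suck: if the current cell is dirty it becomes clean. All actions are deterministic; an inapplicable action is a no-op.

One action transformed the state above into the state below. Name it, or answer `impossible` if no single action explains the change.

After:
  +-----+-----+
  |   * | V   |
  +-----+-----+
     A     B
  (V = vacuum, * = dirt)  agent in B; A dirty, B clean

impossible

try  Left: loc=A A=clean B=dirty
try Right: loc=B A=clean B=dirty
try  Suck: loc=B A=clean B=clean
no single action produces the after-state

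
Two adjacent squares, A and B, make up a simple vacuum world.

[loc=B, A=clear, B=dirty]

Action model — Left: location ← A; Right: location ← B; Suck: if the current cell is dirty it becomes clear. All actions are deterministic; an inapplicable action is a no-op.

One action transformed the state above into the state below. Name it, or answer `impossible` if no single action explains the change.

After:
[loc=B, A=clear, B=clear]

Suck

try  Left: (A; A:clear, B:dirty)
try Right: (B; A:clear, B:dirty)
try  Suck: (B; A:clear, B:clear)  ← match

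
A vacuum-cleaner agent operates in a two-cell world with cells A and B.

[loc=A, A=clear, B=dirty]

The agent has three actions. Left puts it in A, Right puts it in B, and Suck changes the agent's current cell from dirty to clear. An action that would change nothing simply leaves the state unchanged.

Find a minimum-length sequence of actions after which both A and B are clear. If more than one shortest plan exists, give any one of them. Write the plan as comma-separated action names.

1. Right → loc=B A=clear B=dirty
2. Suck → loc=B A=clear B=clear
min 2: go B then Suck

Right, Suck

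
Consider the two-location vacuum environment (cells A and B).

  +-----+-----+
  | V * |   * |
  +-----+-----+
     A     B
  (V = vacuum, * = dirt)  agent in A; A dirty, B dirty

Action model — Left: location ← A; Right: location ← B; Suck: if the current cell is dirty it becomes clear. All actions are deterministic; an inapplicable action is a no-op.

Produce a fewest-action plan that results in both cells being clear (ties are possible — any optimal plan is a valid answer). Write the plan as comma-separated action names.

Suck, Right, Suck

1) do Suck; now (A; A:clear, B:dirty)
2) do Right; now (B; A:clear, B:dirty)
3) do Suck; now (B; A:clear, B:clear)
min 3: Suck A + move + Suck B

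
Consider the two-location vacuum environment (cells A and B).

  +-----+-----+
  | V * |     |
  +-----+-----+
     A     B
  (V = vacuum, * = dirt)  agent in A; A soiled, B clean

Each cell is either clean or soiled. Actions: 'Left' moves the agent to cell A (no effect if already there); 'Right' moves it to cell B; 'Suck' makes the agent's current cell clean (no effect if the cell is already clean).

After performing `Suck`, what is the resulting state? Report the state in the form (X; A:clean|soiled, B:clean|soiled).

(A; A:clean, B:clean)

start: (A; A:soiled, B:clean)
1) do Suck; now (A; A:clean, B:clean)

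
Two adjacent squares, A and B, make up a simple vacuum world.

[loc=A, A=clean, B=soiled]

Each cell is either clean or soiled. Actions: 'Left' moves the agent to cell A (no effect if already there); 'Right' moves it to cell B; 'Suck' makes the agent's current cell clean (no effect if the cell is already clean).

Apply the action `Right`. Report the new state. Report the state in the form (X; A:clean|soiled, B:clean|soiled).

start: (A; A:clean, B:soiled)
step 1/1 (Right): (B; A:clean, B:soiled)

(B; A:clean, B:soiled)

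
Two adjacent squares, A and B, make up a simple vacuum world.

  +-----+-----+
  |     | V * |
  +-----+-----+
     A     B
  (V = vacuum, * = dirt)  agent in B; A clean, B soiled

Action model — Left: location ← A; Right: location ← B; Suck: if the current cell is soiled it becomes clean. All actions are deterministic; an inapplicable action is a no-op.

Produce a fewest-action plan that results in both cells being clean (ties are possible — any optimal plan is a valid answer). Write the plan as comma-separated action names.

Suck

t=1 Suck ⇒ loc=B A=clean B=clean
min 1: B is soiled, one Suck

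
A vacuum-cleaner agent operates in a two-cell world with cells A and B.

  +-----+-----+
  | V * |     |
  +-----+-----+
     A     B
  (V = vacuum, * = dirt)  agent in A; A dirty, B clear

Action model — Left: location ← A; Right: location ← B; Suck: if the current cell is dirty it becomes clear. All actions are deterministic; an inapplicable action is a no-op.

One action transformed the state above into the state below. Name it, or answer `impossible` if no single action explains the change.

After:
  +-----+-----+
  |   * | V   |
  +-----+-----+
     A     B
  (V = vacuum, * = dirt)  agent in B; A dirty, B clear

try  Left: <A|dirty|clear>
try Right: <B|dirty|clear>  ← match
try  Suck: <A|clear|clear>

Right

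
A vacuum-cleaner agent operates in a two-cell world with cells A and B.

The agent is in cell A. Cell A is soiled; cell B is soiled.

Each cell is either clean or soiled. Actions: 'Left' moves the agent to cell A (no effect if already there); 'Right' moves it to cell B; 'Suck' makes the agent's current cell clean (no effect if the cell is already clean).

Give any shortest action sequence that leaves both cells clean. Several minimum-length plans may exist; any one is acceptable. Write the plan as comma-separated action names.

Suck, Right, Suck

1) do Suck; now in A — A clean, B soiled
2) do Right; now in B — A clean, B soiled
3) do Suck; now in B — A clean, B clean
min 3: Suck A + move + Suck B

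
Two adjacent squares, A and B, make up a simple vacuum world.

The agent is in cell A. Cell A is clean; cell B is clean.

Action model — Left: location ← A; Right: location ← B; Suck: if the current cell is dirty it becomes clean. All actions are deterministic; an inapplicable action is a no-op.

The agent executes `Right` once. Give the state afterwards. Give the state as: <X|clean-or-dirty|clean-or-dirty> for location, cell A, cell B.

<B|clean|clean>

start: <A|clean|clean>
1. Right → <B|clean|clean>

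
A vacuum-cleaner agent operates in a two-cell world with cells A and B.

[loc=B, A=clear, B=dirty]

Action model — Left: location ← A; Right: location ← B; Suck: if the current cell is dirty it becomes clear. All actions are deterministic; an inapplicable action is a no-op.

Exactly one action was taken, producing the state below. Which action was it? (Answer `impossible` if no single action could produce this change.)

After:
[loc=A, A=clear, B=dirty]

Left

try  Left: <A|clear|dirty>  ← match
try Right: <B|clear|dirty>
try  Suck: <B|clear|clear>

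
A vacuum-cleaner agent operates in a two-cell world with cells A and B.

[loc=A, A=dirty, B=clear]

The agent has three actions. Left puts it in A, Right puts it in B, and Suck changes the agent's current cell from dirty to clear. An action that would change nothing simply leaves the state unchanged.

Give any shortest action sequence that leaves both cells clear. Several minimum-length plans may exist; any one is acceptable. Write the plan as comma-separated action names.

1) do Suck; now loc=A A=clear B=clear
min 1: A is dirty, one Suck

Suck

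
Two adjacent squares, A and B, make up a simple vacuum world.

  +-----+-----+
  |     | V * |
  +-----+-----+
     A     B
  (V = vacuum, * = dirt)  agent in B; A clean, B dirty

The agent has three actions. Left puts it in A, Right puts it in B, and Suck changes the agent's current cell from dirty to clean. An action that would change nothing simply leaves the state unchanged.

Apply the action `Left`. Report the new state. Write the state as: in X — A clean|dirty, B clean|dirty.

in A — A clean, B dirty

start: in B — A clean, B dirty
t=1 Left ⇒ in A — A clean, B dirty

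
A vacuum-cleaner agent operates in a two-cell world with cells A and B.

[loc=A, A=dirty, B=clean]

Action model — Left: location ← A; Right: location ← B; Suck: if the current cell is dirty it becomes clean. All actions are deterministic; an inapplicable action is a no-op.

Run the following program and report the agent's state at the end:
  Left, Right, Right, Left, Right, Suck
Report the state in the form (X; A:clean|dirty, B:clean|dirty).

(B; A:dirty, B:clean)

t=1 Left ⇒ (A; A:dirty, B:clean)
t=2 Right ⇒ (B; A:dirty, B:clean)
t=3 Right ⇒ (B; A:dirty, B:clean)
t=4 Left ⇒ (A; A:dirty, B:clean)
t=5 Right ⇒ (B; A:dirty, B:clean)
t=6 Suck ⇒ (B; A:dirty, B:clean)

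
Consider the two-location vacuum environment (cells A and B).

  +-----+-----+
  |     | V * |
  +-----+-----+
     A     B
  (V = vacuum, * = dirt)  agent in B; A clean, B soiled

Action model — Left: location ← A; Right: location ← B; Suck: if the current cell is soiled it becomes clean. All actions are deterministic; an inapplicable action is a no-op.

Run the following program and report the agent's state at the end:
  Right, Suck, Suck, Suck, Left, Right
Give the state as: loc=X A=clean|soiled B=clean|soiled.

1) do Right; now loc=B A=clean B=soiled
2) do Suck; now loc=B A=clean B=clean
3) do Suck; now loc=B A=clean B=clean
4) do Suck; now loc=B A=clean B=clean
5) do Left; now loc=A A=clean B=clean
6) do Right; now loc=B A=clean B=clean

loc=B A=clean B=clean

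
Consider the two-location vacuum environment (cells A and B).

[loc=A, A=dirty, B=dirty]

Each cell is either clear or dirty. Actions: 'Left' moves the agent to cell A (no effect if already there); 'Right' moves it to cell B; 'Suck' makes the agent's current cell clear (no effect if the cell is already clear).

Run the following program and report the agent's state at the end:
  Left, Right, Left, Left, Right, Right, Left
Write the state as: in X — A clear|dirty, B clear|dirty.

Left (#1): in A — A dirty, B dirty
Right (#2): in B — A dirty, B dirty
Left (#3): in A — A dirty, B dirty
Left (#4): in A — A dirty, B dirty
Right (#5): in B — A dirty, B dirty
Right (#6): in B — A dirty, B dirty
Left (#7): in A — A dirty, B dirty

in A — A dirty, B dirty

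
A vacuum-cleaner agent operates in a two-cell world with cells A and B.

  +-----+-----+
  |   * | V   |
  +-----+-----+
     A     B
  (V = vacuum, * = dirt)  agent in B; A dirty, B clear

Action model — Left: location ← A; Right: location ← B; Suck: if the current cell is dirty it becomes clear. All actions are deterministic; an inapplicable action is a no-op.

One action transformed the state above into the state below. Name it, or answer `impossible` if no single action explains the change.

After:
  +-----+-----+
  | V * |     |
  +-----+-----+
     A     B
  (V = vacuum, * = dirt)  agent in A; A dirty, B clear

Left

try  Left: <A|dirty|clear>  ← match
try Right: <B|dirty|clear>
try  Suck: <B|dirty|clear>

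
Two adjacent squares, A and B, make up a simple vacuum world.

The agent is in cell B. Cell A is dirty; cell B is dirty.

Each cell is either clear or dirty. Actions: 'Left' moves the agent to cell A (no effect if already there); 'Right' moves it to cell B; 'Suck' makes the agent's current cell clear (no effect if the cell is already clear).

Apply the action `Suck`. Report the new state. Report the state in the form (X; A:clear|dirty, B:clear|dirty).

(B; A:dirty, B:clear)

start: (B; A:dirty, B:dirty)
step 1/1 (Suck): (B; A:dirty, B:clear)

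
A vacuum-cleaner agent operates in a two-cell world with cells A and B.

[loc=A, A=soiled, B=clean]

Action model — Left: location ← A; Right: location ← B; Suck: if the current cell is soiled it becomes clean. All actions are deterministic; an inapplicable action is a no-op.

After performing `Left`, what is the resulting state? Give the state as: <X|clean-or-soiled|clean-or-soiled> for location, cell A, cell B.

<A|soiled|clean>

start: <A|soiled|clean>
[1] after Left: <A|soiled|clean>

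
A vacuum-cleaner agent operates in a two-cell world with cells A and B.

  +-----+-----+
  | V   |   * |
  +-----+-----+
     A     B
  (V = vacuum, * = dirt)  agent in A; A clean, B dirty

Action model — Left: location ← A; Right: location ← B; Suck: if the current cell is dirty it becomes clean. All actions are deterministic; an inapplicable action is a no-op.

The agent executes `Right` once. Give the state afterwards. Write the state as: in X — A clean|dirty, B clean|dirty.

in B — A clean, B dirty

start: in A — A clean, B dirty
1. Right → in B — A clean, B dirty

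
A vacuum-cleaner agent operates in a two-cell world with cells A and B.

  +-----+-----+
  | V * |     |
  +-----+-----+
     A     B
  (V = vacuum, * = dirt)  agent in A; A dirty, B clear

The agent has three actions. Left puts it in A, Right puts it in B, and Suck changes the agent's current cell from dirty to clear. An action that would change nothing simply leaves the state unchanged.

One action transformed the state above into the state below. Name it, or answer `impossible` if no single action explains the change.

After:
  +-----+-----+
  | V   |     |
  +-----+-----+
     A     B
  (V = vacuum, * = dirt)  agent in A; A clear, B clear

try  Left: in A — A dirty, B clear
try Right: in B — A dirty, B clear
try  Suck: in A — A clear, B clear  ← match

Suck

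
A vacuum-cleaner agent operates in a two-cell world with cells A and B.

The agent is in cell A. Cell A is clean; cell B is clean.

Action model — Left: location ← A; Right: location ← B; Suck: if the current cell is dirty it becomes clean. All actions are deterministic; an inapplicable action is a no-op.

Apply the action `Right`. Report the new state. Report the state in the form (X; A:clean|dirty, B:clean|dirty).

start: (A; A:clean, B:clean)
Right (#1): (B; A:clean, B:clean)

(B; A:clean, B:clean)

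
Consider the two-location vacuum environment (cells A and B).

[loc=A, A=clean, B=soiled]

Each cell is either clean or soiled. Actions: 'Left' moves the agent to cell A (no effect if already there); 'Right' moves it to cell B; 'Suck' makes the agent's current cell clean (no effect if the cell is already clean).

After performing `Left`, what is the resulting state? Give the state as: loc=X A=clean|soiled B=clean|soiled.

loc=A A=clean B=soiled

start: loc=A A=clean B=soiled
t=1 Left ⇒ loc=A A=clean B=soiled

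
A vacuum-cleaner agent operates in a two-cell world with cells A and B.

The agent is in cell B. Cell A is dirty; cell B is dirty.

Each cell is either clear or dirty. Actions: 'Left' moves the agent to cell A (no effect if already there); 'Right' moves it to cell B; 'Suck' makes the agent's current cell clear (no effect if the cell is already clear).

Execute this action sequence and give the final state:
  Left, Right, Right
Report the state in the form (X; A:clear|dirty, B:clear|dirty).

Left (#1): (A; A:dirty, B:dirty)
Right (#2): (B; A:dirty, B:dirty)
Right (#3): (B; A:dirty, B:dirty)

(B; A:dirty, B:dirty)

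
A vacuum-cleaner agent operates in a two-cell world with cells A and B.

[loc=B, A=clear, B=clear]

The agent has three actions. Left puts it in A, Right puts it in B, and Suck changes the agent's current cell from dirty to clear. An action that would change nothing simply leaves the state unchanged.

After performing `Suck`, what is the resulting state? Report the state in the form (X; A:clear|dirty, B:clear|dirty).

(B; A:clear, B:clear)

start: (B; A:clear, B:clear)
t=1 Suck ⇒ (B; A:clear, B:clear)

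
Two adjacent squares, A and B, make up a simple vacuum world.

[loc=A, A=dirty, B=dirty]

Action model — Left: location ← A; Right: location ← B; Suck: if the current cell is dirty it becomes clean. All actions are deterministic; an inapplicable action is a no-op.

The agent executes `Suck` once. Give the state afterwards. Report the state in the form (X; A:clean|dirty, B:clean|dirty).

start: (A; A:dirty, B:dirty)
1. Suck → (A; A:clean, B:dirty)

(A; A:clean, B:dirty)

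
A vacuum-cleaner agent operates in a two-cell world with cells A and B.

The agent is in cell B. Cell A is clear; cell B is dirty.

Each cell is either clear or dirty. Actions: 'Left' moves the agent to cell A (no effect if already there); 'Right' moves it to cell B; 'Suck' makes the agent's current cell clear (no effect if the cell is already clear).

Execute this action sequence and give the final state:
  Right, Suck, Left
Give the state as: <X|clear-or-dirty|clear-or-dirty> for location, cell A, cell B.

<A|clear|clear>

t=1 Right ⇒ <B|clear|dirty>
t=2 Suck ⇒ <B|clear|clear>
t=3 Left ⇒ <A|clear|clear>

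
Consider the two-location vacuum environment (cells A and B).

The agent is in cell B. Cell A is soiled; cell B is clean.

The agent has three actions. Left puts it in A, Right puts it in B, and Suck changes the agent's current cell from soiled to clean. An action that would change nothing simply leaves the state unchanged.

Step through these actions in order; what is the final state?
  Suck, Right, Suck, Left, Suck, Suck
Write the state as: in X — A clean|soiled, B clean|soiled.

[1] after Suck: in B — A soiled, B clean
[2] after Right: in B — A soiled, B clean
[3] after Suck: in B — A soiled, B clean
[4] after Left: in A — A soiled, B clean
[5] after Suck: in A — A clean, B clean
[6] after Suck: in A — A clean, B clean

in A — A clean, B clean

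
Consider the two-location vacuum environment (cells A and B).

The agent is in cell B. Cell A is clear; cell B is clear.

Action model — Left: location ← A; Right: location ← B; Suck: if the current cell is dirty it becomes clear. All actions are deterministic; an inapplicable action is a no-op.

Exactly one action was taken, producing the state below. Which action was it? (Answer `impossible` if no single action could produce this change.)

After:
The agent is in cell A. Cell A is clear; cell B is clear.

try  Left: in A — A clear, B clear  ← match
try Right: in B — A clear, B clear
try  Suck: in B — A clear, B clear

Left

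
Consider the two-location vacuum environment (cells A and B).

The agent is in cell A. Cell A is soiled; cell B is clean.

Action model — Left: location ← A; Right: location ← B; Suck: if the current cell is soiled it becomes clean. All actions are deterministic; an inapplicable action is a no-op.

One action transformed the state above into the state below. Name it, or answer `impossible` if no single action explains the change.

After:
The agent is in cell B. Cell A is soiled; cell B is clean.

Right

try  Left: loc=A A=soiled B=clean
try Right: loc=B A=soiled B=clean  ← match
try  Suck: loc=A A=clean B=clean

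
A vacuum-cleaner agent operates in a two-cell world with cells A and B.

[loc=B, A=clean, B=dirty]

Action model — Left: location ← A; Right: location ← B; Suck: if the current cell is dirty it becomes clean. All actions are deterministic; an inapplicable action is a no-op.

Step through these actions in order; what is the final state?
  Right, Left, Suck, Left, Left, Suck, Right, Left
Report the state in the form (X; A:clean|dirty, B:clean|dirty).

(A; A:clean, B:dirty)

1) do Right; now (B; A:clean, B:dirty)
2) do Left; now (A; A:clean, B:dirty)
3) do Suck; now (A; A:clean, B:dirty)
4) do Left; now (A; A:clean, B:dirty)
5) do Left; now (A; A:clean, B:dirty)
6) do Suck; now (A; A:clean, B:dirty)
7) do Right; now (B; A:clean, B:dirty)
8) do Left; now (A; A:clean, B:dirty)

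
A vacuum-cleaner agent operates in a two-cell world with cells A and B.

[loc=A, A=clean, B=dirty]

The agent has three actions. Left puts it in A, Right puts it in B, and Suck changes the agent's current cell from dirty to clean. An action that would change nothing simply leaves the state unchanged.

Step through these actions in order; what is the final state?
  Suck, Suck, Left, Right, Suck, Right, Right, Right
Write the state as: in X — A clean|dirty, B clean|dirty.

in B — A clean, B clean

[1] after Suck: in A — A clean, B dirty
[2] after Suck: in A — A clean, B dirty
[3] after Left: in A — A clean, B dirty
[4] after Right: in B — A clean, B dirty
[5] after Suck: in B — A clean, B clean
[6] after Right: in B — A clean, B clean
[7] after Right: in B — A clean, B clean
[8] after Right: in B — A clean, B clean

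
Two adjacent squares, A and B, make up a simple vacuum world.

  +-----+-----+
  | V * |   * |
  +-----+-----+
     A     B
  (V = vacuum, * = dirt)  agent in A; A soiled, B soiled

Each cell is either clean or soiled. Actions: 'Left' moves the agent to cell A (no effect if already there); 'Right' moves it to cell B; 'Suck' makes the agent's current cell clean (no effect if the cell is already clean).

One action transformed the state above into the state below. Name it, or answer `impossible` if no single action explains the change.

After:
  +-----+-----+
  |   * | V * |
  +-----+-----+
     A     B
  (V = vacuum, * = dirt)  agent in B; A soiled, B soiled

try  Left: in A — A soiled, B soiled
try Right: in B — A soiled, B soiled  ← match
try  Suck: in A — A clean, B soiled

Right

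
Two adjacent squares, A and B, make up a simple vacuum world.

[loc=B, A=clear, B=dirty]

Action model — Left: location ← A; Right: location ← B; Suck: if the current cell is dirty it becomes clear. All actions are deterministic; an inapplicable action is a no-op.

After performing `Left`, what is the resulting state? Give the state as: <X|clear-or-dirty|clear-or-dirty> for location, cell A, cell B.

<A|clear|dirty>

start: <B|clear|dirty>
1) do Left; now <A|clear|dirty>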